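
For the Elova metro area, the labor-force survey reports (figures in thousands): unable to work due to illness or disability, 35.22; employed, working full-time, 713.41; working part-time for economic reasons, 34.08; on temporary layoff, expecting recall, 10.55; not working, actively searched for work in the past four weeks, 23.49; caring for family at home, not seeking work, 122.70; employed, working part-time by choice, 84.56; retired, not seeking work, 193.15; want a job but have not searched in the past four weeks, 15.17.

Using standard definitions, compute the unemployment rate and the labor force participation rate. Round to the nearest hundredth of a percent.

Unemployment rate ≈ 3.93%; labor force participation rate ≈ 70.28%.

Employed = 713.41 + 34.08 + 84.56 = 832.05 thousand (anyone who worked, including part-time for economic reasons, counts as employed).
Unemployed = 10.55 + 23.49 = 34.04 thousand (jobless and actively searching, or on temporary layoff).
Labor force = 832.05 + 34.04 = 866.09 thousand.
Not in labor force = 35.22 + 122.70 + 193.15 + 15.17 = 366.24 thousand (those not working and not actively searching are outside the labor force — including those who want a job but have given up searching).
Civilian working-age population = 866.09 + 366.24 = 1,232.33 thousand.
Unemployment rate = 34.04 / 866.09 = 3.93%.
Labor force participation rate = 866.09 / 1,232.33 = 70.28%.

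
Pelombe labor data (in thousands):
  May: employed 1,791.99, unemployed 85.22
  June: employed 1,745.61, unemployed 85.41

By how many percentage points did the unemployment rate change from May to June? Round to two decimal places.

The unemployment rate changed by +0.12 percentage points.

May: labor force = 1,791.99 + 85.22 = 1,877.21; u = 85.22/1,877.21 = 4.54%.
June: labor force = 1,745.61 + 85.41 = 1,831.02; u = 85.41/1,831.02 = 4.66%.
Change = 4.66% − 4.54% = +0.12 pp.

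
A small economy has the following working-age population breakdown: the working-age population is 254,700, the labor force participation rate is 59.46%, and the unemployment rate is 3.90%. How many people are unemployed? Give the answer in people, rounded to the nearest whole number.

Labor force = 0.5946 × 254,700 = 151,445.
Unemployed = 0.0390 × 151,445 ≈ 5,906.

About 5,906 are unemployed.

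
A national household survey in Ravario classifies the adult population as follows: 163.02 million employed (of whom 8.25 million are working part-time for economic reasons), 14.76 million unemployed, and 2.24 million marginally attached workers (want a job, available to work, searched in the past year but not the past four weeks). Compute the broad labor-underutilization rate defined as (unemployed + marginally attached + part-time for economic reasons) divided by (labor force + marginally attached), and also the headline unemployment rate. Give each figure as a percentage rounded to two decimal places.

Broad underutilization rate ≈ 14.03%; headline unemployment rate ≈ 8.30%.

Labor force = 163.02 + 14.76 = 177.78 million.
Numerator = 14.76 + 2.24 + 8.25 = 25.25 million.
Denominator = 177.78 + 2.24 = 180.02 million.
Broad rate = 25.25 / 180.02 = 14.03%.
Headline unemployment rate = 14.76 / 177.78 = 8.30%.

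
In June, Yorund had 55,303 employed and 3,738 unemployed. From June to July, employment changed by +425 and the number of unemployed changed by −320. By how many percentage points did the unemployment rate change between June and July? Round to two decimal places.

The unemployment rate changed by −0.55 percentage points.

June: labor force = 55,303 + 3,738 = 59,041; u = 3,738/59,041 = 6.33%.
July: labor force = 55,728 + 3,418 = 59,146; u = 3,418/59,146 = 5.78%.
Change = 5.78% − 6.33% = −0.55 pp.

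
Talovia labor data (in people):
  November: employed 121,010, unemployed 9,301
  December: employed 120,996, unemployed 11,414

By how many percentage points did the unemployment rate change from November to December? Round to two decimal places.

November: labor force = 121,010 + 9,301 = 130,311; u = 9,301/130,311 = 7.14%.
December: labor force = 120,996 + 11,414 = 132,410; u = 11,414/132,410 = 8.62%.
Change = 8.62% − 7.14% = +1.48 pp.

The unemployment rate changed by +1.48 percentage points.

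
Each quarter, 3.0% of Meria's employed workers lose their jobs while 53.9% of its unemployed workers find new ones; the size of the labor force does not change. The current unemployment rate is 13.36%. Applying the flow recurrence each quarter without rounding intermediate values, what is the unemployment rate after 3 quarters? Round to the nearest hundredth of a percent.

Unemployment rate after three quarters ≈ 5.92%.

With a fixed labor force, u_{t+1} = u_t + s·(1−u_t) − f·u_t = u_t·(1−s−f) + s.
Here 1−s−f = 0.431 and s = 0.030.
u_1 = 0.133600 × 0.431 + 0.030 = 0.087582.
u_2 = 0.087582 × 0.431 + 0.030 = 0.067748.
u_3 = 0.067748 × 0.431 + 0.030 = 0.059199.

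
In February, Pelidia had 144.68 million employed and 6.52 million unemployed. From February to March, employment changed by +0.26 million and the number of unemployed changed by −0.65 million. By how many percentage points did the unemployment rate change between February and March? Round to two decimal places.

The unemployment rate changed by −0.42 percentage points.

February: labor force = 144.68 + 6.52 = 151.20; u = 6.52/151.20 = 4.31%.
March: labor force = 144.94 + 5.87 = 150.81; u = 5.87/150.81 = 3.89%.
Change = 3.89% − 4.31% = −0.42 pp.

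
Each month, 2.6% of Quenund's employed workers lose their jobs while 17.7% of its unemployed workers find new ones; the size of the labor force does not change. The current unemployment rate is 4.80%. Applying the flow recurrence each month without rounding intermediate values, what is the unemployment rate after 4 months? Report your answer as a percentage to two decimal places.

With a fixed labor force, u_{t+1} = u_t + s·(1−u_t) − f·u_t = u_t·(1−s−f) + s.
Here 1−s−f = 0.797 and s = 0.026.
u_1 = 0.048000 × 0.797 + 0.026 = 0.064256.
u_2 = 0.064256 × 0.797 + 0.026 = 0.077212.
u_3 = 0.077212 × 0.797 + 0.026 = 0.087538.
u_4 = 0.087538 × 0.797 + 0.026 = 0.095768.

Unemployment rate after four months ≈ 9.58%.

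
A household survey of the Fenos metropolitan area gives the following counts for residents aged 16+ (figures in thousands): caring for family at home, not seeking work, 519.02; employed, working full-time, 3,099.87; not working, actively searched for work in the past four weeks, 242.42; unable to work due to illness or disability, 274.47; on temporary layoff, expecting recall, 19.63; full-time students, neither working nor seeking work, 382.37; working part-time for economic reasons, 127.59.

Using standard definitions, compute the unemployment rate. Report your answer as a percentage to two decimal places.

Unemployment rate ≈ 7.51%.

Employed = 3,099.87 + 127.59 = 3,227.46 thousand (anyone who worked, including part-time for economic reasons, counts as employed).
Unemployed = 242.42 + 19.63 = 262.05 thousand (jobless and actively searching, or on temporary layoff).
Labor force = 3,227.46 + 262.05 = 3,489.51 thousand.
Unemployment rate = 262.05 / 3,489.51 = 7.51%.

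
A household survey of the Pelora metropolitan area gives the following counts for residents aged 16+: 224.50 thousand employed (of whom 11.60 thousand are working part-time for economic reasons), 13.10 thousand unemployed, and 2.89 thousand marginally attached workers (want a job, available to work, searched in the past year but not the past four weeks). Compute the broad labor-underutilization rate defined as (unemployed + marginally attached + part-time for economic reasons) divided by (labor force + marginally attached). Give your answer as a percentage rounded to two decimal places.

Labor force = 224.50 + 13.10 = 237.60 thousand.
Numerator = 13.10 + 2.89 + 11.60 = 27.59 thousand.
Denominator = 237.60 + 2.89 = 240.49 thousand.
Broad rate = 27.59 / 240.49 = 11.47%.

Broad underutilization rate ≈ 11.47%.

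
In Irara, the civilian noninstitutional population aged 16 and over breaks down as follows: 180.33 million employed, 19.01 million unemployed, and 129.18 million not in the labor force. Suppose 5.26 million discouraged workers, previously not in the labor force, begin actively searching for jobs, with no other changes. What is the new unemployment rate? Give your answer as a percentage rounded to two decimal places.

Initially, labor force = 180.33 + 19.01 = 199.34 million, so u = 19.01/199.34 = 9.54%.
After the change, unemployed and labor force both rise by 5.26 → E = 180.33, U = 24.27, labor force = 204.60 million.
New unemployment rate = 24.27 / 204.60 = 11.86%.

New unemployment rate ≈ 11.86%.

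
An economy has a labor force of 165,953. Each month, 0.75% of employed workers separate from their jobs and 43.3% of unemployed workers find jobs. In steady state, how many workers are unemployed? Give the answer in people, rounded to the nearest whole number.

Steady-state unemployment rate u* = s/(s+f) = 0.75/(0.75+43.3) = 0.017026.
Unemployed = u* × labor force = 0.017026 × 165,953 ≈ 2,826.

About 2,826 are unemployed in steady state.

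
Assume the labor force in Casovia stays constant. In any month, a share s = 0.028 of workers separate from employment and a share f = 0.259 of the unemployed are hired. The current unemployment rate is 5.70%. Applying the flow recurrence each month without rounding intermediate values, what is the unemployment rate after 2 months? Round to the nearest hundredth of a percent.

Unemployment rate after two months ≈ 7.69%.

With a fixed labor force, u_{t+1} = u_t + s·(1−u_t) − f·u_t = u_t·(1−s−f) + s.
Here 1−s−f = 0.713 and s = 0.028.
u_1 = 0.057000 × 0.713 + 0.028 = 0.068641.
u_2 = 0.068641 × 0.713 + 0.028 = 0.076941.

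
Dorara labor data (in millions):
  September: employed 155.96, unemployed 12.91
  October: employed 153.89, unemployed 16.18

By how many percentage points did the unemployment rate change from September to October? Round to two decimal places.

September: labor force = 155.96 + 12.91 = 168.87; u = 12.91/168.87 = 7.64%.
October: labor force = 153.89 + 16.18 = 170.07; u = 16.18/170.07 = 9.51%.
Change = 9.51% − 7.64% = +1.87 pp.

The unemployment rate changed by +1.87 percentage points.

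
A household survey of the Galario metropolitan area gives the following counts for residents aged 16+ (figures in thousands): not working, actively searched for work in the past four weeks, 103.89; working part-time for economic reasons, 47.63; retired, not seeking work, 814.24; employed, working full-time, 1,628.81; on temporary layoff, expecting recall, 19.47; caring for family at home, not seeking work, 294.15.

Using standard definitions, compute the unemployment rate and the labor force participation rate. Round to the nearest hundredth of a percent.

Unemployment rate ≈ 6.85%; labor force participation rate ≈ 61.89%.

Employed = 47.63 + 1,628.81 = 1,676.44 thousand (anyone who worked, including part-time for economic reasons, counts as employed).
Unemployed = 103.89 + 19.47 = 123.36 thousand (jobless and actively searching, or on temporary layoff).
Labor force = 1,676.44 + 123.36 = 1,799.80 thousand.
Not in labor force = 814.24 + 294.15 = 1,108.39 thousand (those not working and not actively searching are outside the labor force).
Civilian working-age population = 1,799.80 + 1,108.39 = 2,908.19 thousand.
Unemployment rate = 123.36 / 1,799.80 = 6.85%.
Labor force participation rate = 1,799.80 / 2,908.19 = 61.89%.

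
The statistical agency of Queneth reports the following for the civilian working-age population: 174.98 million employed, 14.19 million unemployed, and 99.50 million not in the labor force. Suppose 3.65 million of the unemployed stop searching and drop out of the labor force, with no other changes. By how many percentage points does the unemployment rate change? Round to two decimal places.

The unemployment rate changes by −1.82 percentage points.

Initially, labor force = 174.98 + 14.19 = 189.17 million, so u = 14.19/189.17 = 7.50%.
After the change, unemployed and labor force both fall by 3.65 → E = 174.98, U = 10.54, labor force = 185.52 million.
New unemployment rate = 10.54 / 185.52 = 5.68%.
Change = 5.68% − 7.50% = −1.82 percentage points.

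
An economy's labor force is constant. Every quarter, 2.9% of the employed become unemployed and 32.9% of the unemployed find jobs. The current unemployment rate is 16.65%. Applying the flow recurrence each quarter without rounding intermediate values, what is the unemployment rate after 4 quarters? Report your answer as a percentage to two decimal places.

With a fixed labor force, u_{t+1} = u_t + s·(1−u_t) − f·u_t = u_t·(1−s−f) + s.
Here 1−s−f = 0.642 and s = 0.029.
u_1 = 0.166500 × 0.642 + 0.029 = 0.135893.
u_2 = 0.135893 × 0.642 + 0.029 = 0.116243.
u_3 = 0.116243 × 0.642 + 0.029 = 0.103628.
u_4 = 0.103628 × 0.642 + 0.029 = 0.095529.

Unemployment rate after four quarters ≈ 9.55%.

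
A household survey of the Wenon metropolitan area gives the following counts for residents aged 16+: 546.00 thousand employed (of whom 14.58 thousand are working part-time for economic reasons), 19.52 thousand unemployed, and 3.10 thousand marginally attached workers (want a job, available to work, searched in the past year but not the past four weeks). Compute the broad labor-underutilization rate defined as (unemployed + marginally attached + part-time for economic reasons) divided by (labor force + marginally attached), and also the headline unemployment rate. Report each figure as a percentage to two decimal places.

Broad underutilization rate ≈ 6.54%; headline unemployment rate ≈ 3.45%.

Labor force = 546.00 + 19.52 = 565.52 thousand.
Numerator = 19.52 + 3.10 + 14.58 = 37.20 thousand.
Denominator = 565.52 + 3.10 = 568.62 thousand.
Broad rate = 37.20 / 568.62 = 6.54%.
Headline unemployment rate = 19.52 / 565.52 = 3.45%.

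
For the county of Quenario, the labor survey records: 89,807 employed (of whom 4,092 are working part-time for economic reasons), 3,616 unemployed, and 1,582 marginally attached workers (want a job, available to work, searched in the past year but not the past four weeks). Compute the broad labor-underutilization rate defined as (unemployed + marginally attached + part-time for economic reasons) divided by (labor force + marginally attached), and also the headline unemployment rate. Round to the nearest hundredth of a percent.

Broad underutilization rate ≈ 9.78%; headline unemployment rate ≈ 3.87%.

Labor force = 89,807 + 3,616 = 93,423.
Numerator = 3,616 + 1,582 + 4,092 = 9,290.
Denominator = 93,423 + 1,582 = 95,005.
Broad rate = 9,290 / 95,005 = 9.78%.
Headline unemployment rate = 3,616 / 93,423 = 3.87%.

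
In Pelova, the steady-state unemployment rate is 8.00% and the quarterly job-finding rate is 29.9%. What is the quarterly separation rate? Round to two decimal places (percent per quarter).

From u* = s/(s+f): s = u·f/(1−u).
s = 0.0800 × 29.9 / (1 − 0.0800) = 2.3920 / 0.9200 ≈ 2.60% per quarter.

Separation rate ≈ 2.60% per quarter.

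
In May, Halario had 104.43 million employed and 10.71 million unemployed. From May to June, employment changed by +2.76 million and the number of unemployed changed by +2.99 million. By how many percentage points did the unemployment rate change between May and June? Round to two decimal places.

The unemployment rate changed by +2.03 percentage points.

May: labor force = 104.43 + 10.71 = 115.14; u = 10.71/115.14 = 9.30%.
June: labor force = 107.19 + 13.70 = 120.89; u = 13.70/120.89 = 11.33%.
Change = 11.33% − 9.30% = +2.03 pp.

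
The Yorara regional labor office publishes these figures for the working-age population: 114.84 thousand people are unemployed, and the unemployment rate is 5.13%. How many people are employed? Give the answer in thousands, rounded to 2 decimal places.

Labor force = U / u = 114.84 / 0.0513 ≈ 2,238.60 thousand.
Employed = labor force − unemployed = 2,238.60 − 114.84 = 2,123.76 thousand.

About 2,123.76 thousand are employed.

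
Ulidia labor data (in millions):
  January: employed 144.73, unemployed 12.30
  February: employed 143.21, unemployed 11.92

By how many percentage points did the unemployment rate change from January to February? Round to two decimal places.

January: labor force = 144.73 + 12.30 = 157.03; u = 12.30/157.03 = 7.83%.
February: labor force = 143.21 + 11.92 = 155.13; u = 11.92/155.13 = 7.68%.
Change = 7.68% − 7.83% = −0.15 pp.

The unemployment rate changed by −0.15 percentage points.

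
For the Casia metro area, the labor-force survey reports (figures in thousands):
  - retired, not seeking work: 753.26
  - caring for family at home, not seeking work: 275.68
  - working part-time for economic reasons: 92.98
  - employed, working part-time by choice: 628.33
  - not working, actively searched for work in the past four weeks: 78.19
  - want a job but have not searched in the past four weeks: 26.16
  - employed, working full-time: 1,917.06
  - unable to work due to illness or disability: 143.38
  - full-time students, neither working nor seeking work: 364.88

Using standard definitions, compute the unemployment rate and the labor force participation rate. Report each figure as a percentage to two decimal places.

Employed = 92.98 + 628.33 + 1,917.06 = 2,638.37 thousand (anyone who worked, including part-time for economic reasons, counts as employed).
Unemployed = 78.19 thousand.
Labor force = 2,638.37 + 78.19 = 2,716.56 thousand.
Not in labor force = 753.26 + 275.68 + 26.16 + 143.38 + 364.88 = 1,563.36 thousand (those not working and not actively searching are outside the labor force — including those who want a job but have given up searching).
Civilian working-age population = 2,716.56 + 1,563.36 = 4,279.92 thousand.
Unemployment rate = 78.19 / 2,716.56 = 2.88%.
Labor force participation rate = 2,716.56 / 4,279.92 = 63.47%.

Unemployment rate ≈ 2.88%; labor force participation rate ≈ 63.47%.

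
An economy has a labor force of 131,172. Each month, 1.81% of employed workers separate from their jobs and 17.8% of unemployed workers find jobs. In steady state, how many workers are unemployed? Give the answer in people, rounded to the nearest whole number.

Steady-state unemployment rate u* = s/(s+f) = 1.81/(1.81+17.8) = 0.092300.
Unemployed = u* × labor force = 0.092300 × 131,172 ≈ 12,107.

About 12,107 are unemployed in steady state.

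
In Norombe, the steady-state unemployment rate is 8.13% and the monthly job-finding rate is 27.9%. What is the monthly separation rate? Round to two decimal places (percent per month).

From u* = s/(s+f): s = u·f/(1−u).
s = 0.0813 × 27.9 / (1 − 0.0813) = 2.2683 / 0.9187 ≈ 2.47% per month.

Separation rate ≈ 2.47% per month.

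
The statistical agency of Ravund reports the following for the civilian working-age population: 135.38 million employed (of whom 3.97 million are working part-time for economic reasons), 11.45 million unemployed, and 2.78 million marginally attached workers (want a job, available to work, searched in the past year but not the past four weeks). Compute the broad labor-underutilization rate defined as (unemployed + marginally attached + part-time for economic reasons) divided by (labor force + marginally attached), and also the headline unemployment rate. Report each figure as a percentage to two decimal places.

Broad underutilization rate ≈ 12.16%; headline unemployment rate ≈ 7.80%.

Labor force = 135.38 + 11.45 = 146.83 million.
Numerator = 11.45 + 2.78 + 3.97 = 18.20 million.
Denominator = 146.83 + 2.78 = 149.61 million.
Broad rate = 18.20 / 149.61 = 12.16%.
Headline unemployment rate = 11.45 / 146.83 = 7.80%.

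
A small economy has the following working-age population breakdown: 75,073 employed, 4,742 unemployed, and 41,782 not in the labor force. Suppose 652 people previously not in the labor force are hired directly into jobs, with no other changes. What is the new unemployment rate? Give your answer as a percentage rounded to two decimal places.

Initially, labor force = 75,073 + 4,742 = 79,815, so u = 4,742/79,815 = 5.94%.
After the change, employed and labor force both rise by 652; unemployed unchanged → E = 75,725, U = 4,742, labor force = 80,467.
New unemployment rate = 4,742 / 80,467 = 5.89%.

New unemployment rate ≈ 5.89%.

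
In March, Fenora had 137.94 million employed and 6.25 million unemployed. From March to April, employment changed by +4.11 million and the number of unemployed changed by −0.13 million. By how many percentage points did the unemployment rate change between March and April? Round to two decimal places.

March: labor force = 137.94 + 6.25 = 144.19; u = 6.25/144.19 = 4.33%.
April: labor force = 142.05 + 6.12 = 148.17; u = 6.12/148.17 = 4.13%.
Change = 4.13% − 4.33% = −0.20 pp.

The unemployment rate changed by −0.20 percentage points.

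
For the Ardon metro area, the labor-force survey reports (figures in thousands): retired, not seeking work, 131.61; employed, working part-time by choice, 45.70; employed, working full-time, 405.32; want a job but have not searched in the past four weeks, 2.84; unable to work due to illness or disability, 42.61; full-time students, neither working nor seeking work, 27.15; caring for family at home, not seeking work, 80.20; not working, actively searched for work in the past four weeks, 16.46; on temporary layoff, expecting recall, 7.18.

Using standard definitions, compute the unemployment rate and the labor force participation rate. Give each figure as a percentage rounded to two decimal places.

Unemployment rate ≈ 4.98%; labor force participation rate ≈ 62.53%.

Employed = 45.70 + 405.32 = 451.02 thousand.
Unemployed = 16.46 + 7.18 = 23.64 thousand (jobless and actively searching, or on temporary layoff).
Labor force = 451.02 + 23.64 = 474.66 thousand.
Not in labor force = 131.61 + 2.84 + 42.61 + 27.15 + 80.20 = 284.41 thousand (those not working and not actively searching are outside the labor force — including those who want a job but have given up searching).
Civilian working-age population = 474.66 + 284.41 = 759.07 thousand.
Unemployment rate = 23.64 / 474.66 = 4.98%.
Labor force participation rate = 474.66 / 759.07 = 62.53%.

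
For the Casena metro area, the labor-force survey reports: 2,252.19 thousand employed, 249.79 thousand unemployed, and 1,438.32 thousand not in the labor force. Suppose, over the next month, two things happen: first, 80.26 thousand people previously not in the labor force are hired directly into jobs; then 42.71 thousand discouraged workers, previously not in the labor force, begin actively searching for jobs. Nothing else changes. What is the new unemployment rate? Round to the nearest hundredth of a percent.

New unemployment rate ≈ 11.14%.

Initially, labor force = 2,252.19 + 249.79 = 2,501.98 thousand, so u = 249.79/2,501.98 = 9.98%.
After the first change, employed and labor force both rise by 80.26; unemployed unchanged → E = 2,332.45, U = 249.79, labor force = 2,582.24 thousand.
After the second change, unemployed and labor force both rise by 42.71 → E = 2,332.45, U = 292.50, labor force = 2,624.95 thousand.
New unemployment rate = 292.50 / 2,624.95 = 11.14%.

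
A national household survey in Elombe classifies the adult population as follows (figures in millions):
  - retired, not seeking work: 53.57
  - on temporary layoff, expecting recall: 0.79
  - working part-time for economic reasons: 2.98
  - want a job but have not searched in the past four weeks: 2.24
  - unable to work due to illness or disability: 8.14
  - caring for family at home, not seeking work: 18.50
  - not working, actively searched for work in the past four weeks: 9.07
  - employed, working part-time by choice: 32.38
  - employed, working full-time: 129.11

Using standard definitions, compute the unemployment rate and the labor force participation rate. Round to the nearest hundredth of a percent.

Unemployment rate ≈ 5.66%; labor force participation rate ≈ 67.89%.

Employed = 2.98 + 32.38 + 129.11 = 164.47 million (anyone who worked, including part-time for economic reasons, counts as employed).
Unemployed = 0.79 + 9.07 = 9.86 million (jobless and actively searching, or on temporary layoff).
Labor force = 164.47 + 9.86 = 174.33 million.
Not in labor force = 53.57 + 2.24 + 8.14 + 18.50 = 82.45 million (those not working and not actively searching are outside the labor force — including those who want a job but have given up searching).
Civilian working-age population = 174.33 + 82.45 = 256.78 million.
Unemployment rate = 9.86 / 174.33 = 5.66%.
Labor force participation rate = 174.33 / 256.78 = 67.89%.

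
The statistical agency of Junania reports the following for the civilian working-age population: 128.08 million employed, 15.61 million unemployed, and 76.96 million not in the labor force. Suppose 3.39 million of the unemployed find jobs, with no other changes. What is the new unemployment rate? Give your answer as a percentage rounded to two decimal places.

Initially, labor force = 128.08 + 15.61 = 143.69 million, so u = 15.61/143.69 = 10.86%.
After the change, unemployed falls and employed rises by 3.39; labor force unchanged → E = 131.47, U = 12.22, labor force = 143.69 million.
New unemployment rate = 12.22 / 143.69 = 8.50%.

New unemployment rate ≈ 8.50%.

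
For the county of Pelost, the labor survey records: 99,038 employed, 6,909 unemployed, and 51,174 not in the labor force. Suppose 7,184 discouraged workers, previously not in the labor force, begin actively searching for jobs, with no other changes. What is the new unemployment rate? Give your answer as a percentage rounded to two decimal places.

Initially, labor force = 99,038 + 6,909 = 105,947, so u = 6,909/105,947 = 6.52%.
After the change, unemployed and labor force both rise by 7,184 → E = 99,038, U = 14,093, labor force = 113,131.
New unemployment rate = 14,093 / 113,131 = 12.46%.

New unemployment rate ≈ 12.46%.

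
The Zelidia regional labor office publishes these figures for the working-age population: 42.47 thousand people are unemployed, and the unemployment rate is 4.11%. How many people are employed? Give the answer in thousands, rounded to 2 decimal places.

Labor force = U / u = 42.47 / 0.0411 ≈ 1,033.33 thousand.
Employed = labor force − unemployed = 1,033.33 − 42.47 = 990.86 thousand.

About 990.86 thousand are employed.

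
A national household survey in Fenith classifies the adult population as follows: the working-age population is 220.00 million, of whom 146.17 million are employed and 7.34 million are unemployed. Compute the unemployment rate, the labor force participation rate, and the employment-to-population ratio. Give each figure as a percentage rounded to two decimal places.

Labor force = employed + unemployed = 146.17 + 7.34 = 153.51 million.
Unemployment rate = 7.34 / 153.51 = 4.78%.
Labor force participation rate = 153.51 / 220.00 = 69.78%.
Employment-population ratio = 146.17 / 220.00 = 66.44%.

Unemployment rate ≈ 4.78%; labor force participation rate ≈ 69.78%; employment-population ratio ≈ 66.44%.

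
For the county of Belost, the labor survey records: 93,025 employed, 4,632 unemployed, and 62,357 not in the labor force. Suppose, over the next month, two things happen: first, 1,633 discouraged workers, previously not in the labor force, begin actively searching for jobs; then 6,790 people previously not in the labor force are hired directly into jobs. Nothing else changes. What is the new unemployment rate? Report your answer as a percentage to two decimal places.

Initially, labor force = 93,025 + 4,632 = 97,657, so u = 4,632/97,657 = 4.74%.
After the first change, unemployed and labor force both rise by 1,633 → E = 93,025, U = 6,265, labor force = 99,290.
After the second change, employed and labor force both rise by 6,790; unemployed unchanged → E = 99,815, U = 6,265, labor force = 106,080.
New unemployment rate = 6,265 / 106,080 = 5.91%.

New unemployment rate ≈ 5.91%.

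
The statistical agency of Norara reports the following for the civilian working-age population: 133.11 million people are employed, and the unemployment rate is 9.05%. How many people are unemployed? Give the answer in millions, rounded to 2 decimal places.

About 13.25 million are unemployed.

Let U be the number unemployed. The labor force is E + U, and U/(E+U) = 0.0905.
So U = 0.0905 × 133.11 / (1 − 0.0905) = 12.0465 / 0.9095 ≈ 13.25 million.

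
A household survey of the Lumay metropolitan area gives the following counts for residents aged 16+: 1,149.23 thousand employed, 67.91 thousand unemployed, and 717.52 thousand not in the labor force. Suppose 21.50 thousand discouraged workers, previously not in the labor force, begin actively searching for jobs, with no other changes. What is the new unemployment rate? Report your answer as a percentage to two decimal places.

New unemployment rate ≈ 7.22%.

Initially, labor force = 1,149.23 + 67.91 = 1,217.14 thousand, so u = 67.91/1,217.14 = 5.58%.
After the change, unemployed and labor force both rise by 21.50 → E = 1,149.23, U = 89.41, labor force = 1,238.64 thousand.
New unemployment rate = 89.41 / 1,238.64 = 7.22%.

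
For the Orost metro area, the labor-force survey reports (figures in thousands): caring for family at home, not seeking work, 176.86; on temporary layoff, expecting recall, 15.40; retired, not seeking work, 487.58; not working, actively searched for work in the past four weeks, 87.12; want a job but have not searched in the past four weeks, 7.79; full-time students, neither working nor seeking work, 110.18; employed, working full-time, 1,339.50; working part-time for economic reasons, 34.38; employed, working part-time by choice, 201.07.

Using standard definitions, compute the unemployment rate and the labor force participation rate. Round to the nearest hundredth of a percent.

Unemployment rate ≈ 6.11%; labor force participation rate ≈ 68.19%.

Employed = 1,339.50 + 34.38 + 201.07 = 1,574.95 thousand (anyone who worked, including part-time for economic reasons, counts as employed).
Unemployed = 15.40 + 87.12 = 102.52 thousand (jobless and actively searching, or on temporary layoff).
Labor force = 1,574.95 + 102.52 = 1,677.47 thousand.
Not in labor force = 176.86 + 487.58 + 7.79 + 110.18 = 782.41 thousand (those not working and not actively searching are outside the labor force — including those who want a job but have given up searching).
Civilian working-age population = 1,677.47 + 782.41 = 2,459.88 thousand.
Unemployment rate = 102.52 / 1,677.47 = 6.11%.
Labor force participation rate = 1,677.47 / 2,459.88 = 68.19%.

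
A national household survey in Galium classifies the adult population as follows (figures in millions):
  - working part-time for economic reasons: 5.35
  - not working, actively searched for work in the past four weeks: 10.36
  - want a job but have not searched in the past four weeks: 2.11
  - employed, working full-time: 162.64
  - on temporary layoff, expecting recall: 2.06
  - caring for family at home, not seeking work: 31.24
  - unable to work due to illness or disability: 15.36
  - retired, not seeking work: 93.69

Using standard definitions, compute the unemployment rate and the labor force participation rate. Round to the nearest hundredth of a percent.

Unemployment rate ≈ 6.88%; labor force participation rate ≈ 55.89%.

Employed = 5.35 + 162.64 = 167.99 million (anyone who worked, including part-time for economic reasons, counts as employed).
Unemployed = 10.36 + 2.06 = 12.42 million (jobless and actively searching, or on temporary layoff).
Labor force = 167.99 + 12.42 = 180.41 million.
Not in labor force = 2.11 + 31.24 + 15.36 + 93.69 = 142.40 million (those not working and not actively searching are outside the labor force — including those who want a job but have given up searching).
Civilian working-age population = 180.41 + 142.40 = 322.81 million.
Unemployment rate = 12.42 / 180.41 = 6.88%.
Labor force participation rate = 180.41 / 322.81 = 55.89%.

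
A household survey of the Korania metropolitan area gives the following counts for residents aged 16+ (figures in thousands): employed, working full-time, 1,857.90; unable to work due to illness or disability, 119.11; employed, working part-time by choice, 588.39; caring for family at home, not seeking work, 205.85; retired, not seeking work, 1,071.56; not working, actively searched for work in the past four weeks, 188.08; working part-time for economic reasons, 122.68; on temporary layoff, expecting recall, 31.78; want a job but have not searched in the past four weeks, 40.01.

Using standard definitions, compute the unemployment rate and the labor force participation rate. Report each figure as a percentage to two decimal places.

Employed = 1,857.90 + 588.39 + 122.68 = 2,568.97 thousand (anyone who worked, including part-time for economic reasons, counts as employed).
Unemployed = 188.08 + 31.78 = 219.86 thousand (jobless and actively searching, or on temporary layoff).
Labor force = 2,568.97 + 219.86 = 2,788.83 thousand.
Not in labor force = 119.11 + 205.85 + 1,071.56 + 40.01 = 1,436.53 thousand (those not working and not actively searching are outside the labor force — including those who want a job but have given up searching).
Civilian working-age population = 2,788.83 + 1,436.53 = 4,225.36 thousand.
Unemployment rate = 219.86 / 2,788.83 = 7.88%.
Labor force participation rate = 2,788.83 / 4,225.36 = 66.00%.

Unemployment rate ≈ 7.88%; labor force participation rate ≈ 66.00%.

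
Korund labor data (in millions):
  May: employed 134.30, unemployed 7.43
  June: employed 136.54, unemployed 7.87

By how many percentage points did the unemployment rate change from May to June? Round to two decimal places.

The unemployment rate changed by +0.21 percentage points.

May: labor force = 134.30 + 7.43 = 141.73; u = 7.43/141.73 = 5.24%.
June: labor force = 136.54 + 7.87 = 144.41; u = 7.87/144.41 = 5.45%.
Change = 5.45% − 5.24% = +0.21 pp.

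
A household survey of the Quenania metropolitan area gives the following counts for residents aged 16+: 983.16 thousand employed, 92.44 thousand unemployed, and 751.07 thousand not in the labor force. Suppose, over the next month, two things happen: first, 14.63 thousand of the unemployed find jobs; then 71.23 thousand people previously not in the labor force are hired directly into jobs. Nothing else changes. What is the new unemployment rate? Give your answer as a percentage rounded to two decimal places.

New unemployment rate ≈ 6.78%.

Initially, labor force = 983.16 + 92.44 = 1,075.60 thousand, so u = 92.44/1,075.60 = 8.59%.
After the first change, unemployed falls and employed rises by 14.63; labor force unchanged → E = 997.79, U = 77.81, labor force = 1,075.60 thousand.
After the second change, employed and labor force both rise by 71.23; unemployed unchanged → E = 1,069.02, U = 77.81, labor force = 1,146.83 thousand.
New unemployment rate = 77.81 / 1,146.83 = 6.78%.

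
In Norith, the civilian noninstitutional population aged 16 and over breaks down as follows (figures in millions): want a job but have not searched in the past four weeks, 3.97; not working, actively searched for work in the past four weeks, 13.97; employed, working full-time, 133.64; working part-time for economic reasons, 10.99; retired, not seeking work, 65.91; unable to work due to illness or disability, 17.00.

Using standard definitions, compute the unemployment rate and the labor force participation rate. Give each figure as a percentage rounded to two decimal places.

Employed = 133.64 + 10.99 = 144.63 million (anyone who worked, including part-time for economic reasons, counts as employed).
Unemployed = 13.97 million.
Labor force = 144.63 + 13.97 = 158.60 million.
Not in labor force = 3.97 + 65.91 + 17.00 = 86.88 million (those not working and not actively searching are outside the labor force — including those who want a job but have given up searching).
Civilian working-age population = 158.60 + 86.88 = 245.48 million.
Unemployment rate = 13.97 / 158.60 = 8.81%.
Labor force participation rate = 158.60 / 245.48 = 64.61%.

Unemployment rate ≈ 8.81%; labor force participation rate ≈ 64.61%.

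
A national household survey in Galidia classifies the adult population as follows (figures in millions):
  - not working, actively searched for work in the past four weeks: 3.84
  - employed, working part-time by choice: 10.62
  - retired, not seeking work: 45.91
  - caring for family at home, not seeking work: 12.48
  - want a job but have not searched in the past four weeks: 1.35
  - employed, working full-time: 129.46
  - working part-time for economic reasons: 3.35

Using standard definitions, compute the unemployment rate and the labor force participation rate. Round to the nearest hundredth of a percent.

Employed = 10.62 + 129.46 + 3.35 = 143.43 million (anyone who worked, including part-time for economic reasons, counts as employed).
Unemployed = 3.84 million.
Labor force = 143.43 + 3.84 = 147.27 million.
Not in labor force = 45.91 + 12.48 + 1.35 = 59.74 million (those not working and not actively searching are outside the labor force — including those who want a job but have given up searching).
Civilian working-age population = 147.27 + 59.74 = 207.01 million.
Unemployment rate = 3.84 / 147.27 = 2.61%.
Labor force participation rate = 147.27 / 207.01 = 71.14%.

Unemployment rate ≈ 2.61%; labor force participation rate ≈ 71.14%.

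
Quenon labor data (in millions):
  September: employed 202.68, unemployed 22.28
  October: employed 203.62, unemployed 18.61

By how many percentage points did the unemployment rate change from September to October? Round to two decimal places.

September: labor force = 202.68 + 22.28 = 224.96; u = 22.28/224.96 = 9.90%.
October: labor force = 203.62 + 18.61 = 222.23; u = 18.61/222.23 = 8.37%.
Change = 8.37% − 9.90% = −1.53 pp.

The unemployment rate changed by −1.53 percentage points.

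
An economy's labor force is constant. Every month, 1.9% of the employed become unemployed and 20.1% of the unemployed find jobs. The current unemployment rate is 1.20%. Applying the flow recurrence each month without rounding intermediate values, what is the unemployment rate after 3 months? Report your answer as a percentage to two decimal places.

With a fixed labor force, u_{t+1} = u_t + s·(1−u_t) − f·u_t = u_t·(1−s−f) + s.
Here 1−s−f = 0.780 and s = 0.019.
u_1 = 0.012000 × 0.780 + 0.019 = 0.028360.
u_2 = 0.028360 × 0.780 + 0.019 = 0.041121.
u_3 = 0.041121 × 0.780 + 0.019 = 0.051074.

Unemployment rate after three months ≈ 5.11%.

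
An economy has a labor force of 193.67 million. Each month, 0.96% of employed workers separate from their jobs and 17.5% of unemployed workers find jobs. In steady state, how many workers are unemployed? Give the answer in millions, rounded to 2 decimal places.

Steady-state unemployment rate u* = s/(s+f) = 0.96/(0.96+17.5) = 0.052004.
Unemployed = u* × labor force = 0.052004 × 193.67 ≈ 10.07 million.

About 10.07 million are unemployed in steady state.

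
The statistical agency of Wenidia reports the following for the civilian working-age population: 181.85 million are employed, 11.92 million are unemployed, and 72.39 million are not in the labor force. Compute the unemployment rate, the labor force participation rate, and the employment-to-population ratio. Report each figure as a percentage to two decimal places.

Unemployment rate ≈ 6.15%; labor force participation rate ≈ 72.80%; employment-population ratio ≈ 68.32%.

Labor force = employed + unemployed = 181.85 + 11.92 = 193.77 million.
Working-age population = 193.77 + 72.39 = 266.16 million.
Unemployment rate = 11.92 / 193.77 = 6.15%.
Labor force participation rate = 193.77 / 266.16 = 72.80%.
Employment-population ratio = 181.85 / 266.16 = 68.32%.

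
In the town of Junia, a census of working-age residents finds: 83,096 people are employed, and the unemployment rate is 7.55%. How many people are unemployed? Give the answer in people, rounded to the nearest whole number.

Let U be the number unemployed. The labor force is E + U, and U/(E+U) = 0.0755.
So U = 0.0755 × 83,096 / (1 − 0.0755) = 6273.75 / 0.9245 ≈ 6,786.

About 6,786 are unemployed.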